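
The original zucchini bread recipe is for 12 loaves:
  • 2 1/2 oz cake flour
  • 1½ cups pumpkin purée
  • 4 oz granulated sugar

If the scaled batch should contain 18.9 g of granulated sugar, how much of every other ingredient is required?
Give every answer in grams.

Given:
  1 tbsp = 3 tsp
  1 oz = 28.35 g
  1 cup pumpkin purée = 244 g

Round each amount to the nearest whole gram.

cake flour: 12 g; pumpkin purée: 61 g

The original recipe has 113.4 g of granulated sugar, so the scaling factor is 18.9 ÷ 113.4 = 1/6.
cake flour: 2.5 oz × 1/6 × 28.35 g/oz ≈ 12 g
pumpkin purée: 1.5 cup × 1/6 × 244 g/cup = 61 g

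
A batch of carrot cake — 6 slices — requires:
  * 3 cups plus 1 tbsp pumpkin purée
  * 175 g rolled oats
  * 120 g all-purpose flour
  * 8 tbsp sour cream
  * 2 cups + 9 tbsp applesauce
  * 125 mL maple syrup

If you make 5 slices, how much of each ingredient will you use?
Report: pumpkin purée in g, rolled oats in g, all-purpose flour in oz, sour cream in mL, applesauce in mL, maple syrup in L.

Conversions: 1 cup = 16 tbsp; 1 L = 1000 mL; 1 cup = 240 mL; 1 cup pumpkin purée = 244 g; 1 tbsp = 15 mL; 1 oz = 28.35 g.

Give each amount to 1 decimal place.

Scaling factor: 5/6.
pumpkin purée: (3 cup + 1 tbsp = 3.0625 cup) × 5/6 × 244 g/cup ≈ 622.7 g
rolled oats: 175 g × 5/6 ≈ 145.8 g
all-purpose flour: 120 g × 5/6 ÷ 28.35 g/oz ≈ 3.5 oz
sour cream: 8 tbsp × 5/6 × 15 mL/tbsp = 100.0 mL
applesauce: (2 cup + 9 tbsp = 2.5625 cup) × 5/6 × 240 mL/cup = 512.5 mL
maple syrup: 125 mL × 5/6 ÷ 1000 mL/L ≈ 0.1 L

pumpkin purée: 622.7 g; rolled oats: 145.8 g; all-purpose flour: 3.5 oz; sour cream: 100.0 mL; applesauce: 512.5 mL; maple syrup: 0.1 L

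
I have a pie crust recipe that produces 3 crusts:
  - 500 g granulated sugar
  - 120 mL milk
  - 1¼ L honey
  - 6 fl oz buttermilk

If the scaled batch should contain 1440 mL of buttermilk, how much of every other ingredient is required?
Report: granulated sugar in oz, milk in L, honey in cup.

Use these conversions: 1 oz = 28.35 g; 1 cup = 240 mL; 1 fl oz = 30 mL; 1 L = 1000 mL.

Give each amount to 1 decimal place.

granulated sugar: 141.1 oz; milk: 1.0 L; honey: 41.7 cup

The original recipe has 180 mL of buttermilk, so the scaling factor is 1440 ÷ 180 = 8.
granulated sugar: 500 g × 8 ÷ 28.35 g/oz ≈ 141.1 oz
milk: 120 mL × 8 ÷ 1000 mL/L ≈ 1.0 L
honey: 1.25 L × 8 × 1000 mL/L ÷ 240 mL/cup ≈ 41.7 cup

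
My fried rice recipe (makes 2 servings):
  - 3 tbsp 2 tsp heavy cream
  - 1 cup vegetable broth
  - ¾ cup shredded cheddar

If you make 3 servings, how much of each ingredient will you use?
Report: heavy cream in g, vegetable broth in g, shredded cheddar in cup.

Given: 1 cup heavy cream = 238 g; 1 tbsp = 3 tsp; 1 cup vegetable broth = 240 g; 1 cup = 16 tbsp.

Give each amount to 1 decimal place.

heavy cream: 81.8 g; vegetable broth: 360.0 g; shredded cheddar: 1.1 cup

Scaling factor: 3/2 = 1.5.
heavy cream: (3 tbsp + 2 tsp = 11/3 tbsp) × 3/2 ÷ 16 tbsp/cup × 238 g/cup ≈ 81.8 g
vegetable broth: 1 cup × 3/2 × 240 g/cup = 360.0 g
shredded cheddar: 0.75 cup × 3/2 ≈ 1.1 cup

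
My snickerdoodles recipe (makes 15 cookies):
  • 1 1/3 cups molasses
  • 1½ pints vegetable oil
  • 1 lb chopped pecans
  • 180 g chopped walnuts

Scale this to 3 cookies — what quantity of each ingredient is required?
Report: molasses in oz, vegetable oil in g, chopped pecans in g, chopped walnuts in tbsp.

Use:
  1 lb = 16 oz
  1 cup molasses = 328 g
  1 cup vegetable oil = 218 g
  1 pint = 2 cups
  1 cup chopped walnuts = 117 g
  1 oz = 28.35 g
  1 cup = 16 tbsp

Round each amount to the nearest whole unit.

molasses: 3 oz; vegetable oil: 131 g; chopped pecans: 91 g; chopped walnuts: 5 tbsp

Scaling factor: 3/15 = 1/5 = 0.2.
molasses: 4/3 cup × 1/5 × 328 g/cup ÷ 28.35 g/oz ≈ 3 oz
vegetable oil: 1.5 pint × 1/5 × 2 cup/pint × 218 g/cup ≈ 131 g
chopped pecans: 1 lb × 1/5 × 16 oz/lb × 28.35 g/oz ≈ 91 g
chopped walnuts: 180 g × 1/5 ÷ 117 g/cup × 16 tbsp/cup ≈ 5 tbsp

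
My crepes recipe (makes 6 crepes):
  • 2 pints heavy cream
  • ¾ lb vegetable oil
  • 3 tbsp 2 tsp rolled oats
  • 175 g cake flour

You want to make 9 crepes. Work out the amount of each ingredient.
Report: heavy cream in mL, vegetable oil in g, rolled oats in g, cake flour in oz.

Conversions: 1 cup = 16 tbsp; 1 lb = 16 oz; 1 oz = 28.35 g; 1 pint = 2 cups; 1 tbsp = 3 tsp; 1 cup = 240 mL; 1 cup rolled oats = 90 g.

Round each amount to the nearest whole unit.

heavy cream: 1440 mL; vegetable oil: 510 g; rolled oats: 31 g; cake flour: 9 oz

Scaling factor: 9/6 = 3/2 = 1.5.
heavy cream: 2 pint × 3/2 × 2 cup/pint × 240 mL/cup = 1440 mL
vegetable oil: 0.75 lb × 3/2 × 16 oz/lb × 28.35 g/oz ≈ 510 g
rolled oats: (3 tbsp + 2 tsp = 11/3 tbsp) × 3/2 ÷ 16 tbsp/cup × 90 g/cup ≈ 31 g
cake flour: 175 g × 3/2 ÷ 28.35 g/oz ≈ 9 oz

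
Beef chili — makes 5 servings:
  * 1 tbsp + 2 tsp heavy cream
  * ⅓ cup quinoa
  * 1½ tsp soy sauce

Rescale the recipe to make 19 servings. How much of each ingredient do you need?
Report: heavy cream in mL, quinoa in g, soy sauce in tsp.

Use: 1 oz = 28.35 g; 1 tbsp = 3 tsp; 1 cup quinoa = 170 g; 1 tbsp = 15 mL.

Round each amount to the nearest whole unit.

Scaling factor: 19/5 = 3.8.
heavy cream: (1 tbsp + 2 tsp = 5/3 tbsp) × 19/5 × 15 mL/tbsp = 95 mL
quinoa: 1/3 cup × 19/5 × 170 g/cup ≈ 215 g
soy sauce: 1.5 tsp × 19/5 ≈ 6 tsp

heavy cream: 95 mL; quinoa: 215 g; soy sauce: 6 tsp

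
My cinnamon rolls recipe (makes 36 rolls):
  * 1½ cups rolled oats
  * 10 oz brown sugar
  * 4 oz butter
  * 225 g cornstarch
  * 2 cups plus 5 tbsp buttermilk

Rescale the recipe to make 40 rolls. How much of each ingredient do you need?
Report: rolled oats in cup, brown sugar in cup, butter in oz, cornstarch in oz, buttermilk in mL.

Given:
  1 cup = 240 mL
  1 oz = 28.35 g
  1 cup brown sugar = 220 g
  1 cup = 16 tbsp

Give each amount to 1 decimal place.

rolled oats: 1.7 cup; brown sugar: 1.4 cup; butter: 4.4 oz; cornstarch: 8.8 oz; buttermilk: 616.7 mL

Scaling factor: 40/36 = 10/9.
rolled oats: 1.5 cup × 10/9 ≈ 1.7 cup
brown sugar: 10 oz × 10/9 × 28.35 g/oz ÷ 220 g/cup ≈ 1.4 cup
butter: 4 oz × 10/9 ≈ 4.4 oz
cornstarch: 225 g × 10/9 ÷ 28.35 g/oz ≈ 8.8 oz
buttermilk: (2 cup + 5 tbsp = 2.3125 cup) × 10/9 × 240 mL/cup ≈ 616.7 mL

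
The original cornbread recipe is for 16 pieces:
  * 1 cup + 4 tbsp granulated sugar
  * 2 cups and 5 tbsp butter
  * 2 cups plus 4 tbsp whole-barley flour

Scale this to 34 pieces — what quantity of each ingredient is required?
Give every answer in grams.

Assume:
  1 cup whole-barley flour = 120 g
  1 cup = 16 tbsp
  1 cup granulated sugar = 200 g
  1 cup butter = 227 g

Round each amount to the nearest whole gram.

Scaling factor: 34/16 = 17/8 = 2.125.
granulated sugar: (1 cup + 4 tbsp = 1.25 cup) × 17/8 × 200 g/cup ≈ 531 g
butter: (2 cup + 5 tbsp = 2.3125 cup) × 17/8 × 227 g/cup ≈ 1115 g
whole-barley flour: (2 cup + 4 tbsp = 2.25 cup) × 17/8 × 120 g/cup ≈ 574 g

granulated sugar: 531 g; butter: 1115 g; whole-barley flour: 574 g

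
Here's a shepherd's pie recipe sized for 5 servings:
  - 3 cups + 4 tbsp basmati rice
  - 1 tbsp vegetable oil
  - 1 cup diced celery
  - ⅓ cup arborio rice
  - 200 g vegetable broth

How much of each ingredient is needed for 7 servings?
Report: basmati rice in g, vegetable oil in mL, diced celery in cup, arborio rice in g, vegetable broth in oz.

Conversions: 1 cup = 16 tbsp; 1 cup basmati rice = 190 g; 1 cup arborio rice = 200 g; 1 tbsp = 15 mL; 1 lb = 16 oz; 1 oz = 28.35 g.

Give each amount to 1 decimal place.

Scaling factor: 7/5 = 1.4.
basmati rice: (3 cup + 4 tbsp = 3.25 cup) × 7/5 × 190 g/cup = 864.5 g
vegetable oil: 1 tbsp × 7/5 × 15 mL/tbsp = 21.0 mL
diced celery: 1 cup × 7/5 = 1.4 cup
arborio rice: 1/3 cup × 7/5 × 200 g/cup ≈ 93.3 g
vegetable broth: 200 g × 7/5 ÷ 28.35 g/oz ≈ 9.9 oz

basmati rice: 864.5 g; vegetable oil: 21.0 mL; diced celery: 1.4 cup; arborio rice: 93.3 g; vegetable broth: 9.9 oz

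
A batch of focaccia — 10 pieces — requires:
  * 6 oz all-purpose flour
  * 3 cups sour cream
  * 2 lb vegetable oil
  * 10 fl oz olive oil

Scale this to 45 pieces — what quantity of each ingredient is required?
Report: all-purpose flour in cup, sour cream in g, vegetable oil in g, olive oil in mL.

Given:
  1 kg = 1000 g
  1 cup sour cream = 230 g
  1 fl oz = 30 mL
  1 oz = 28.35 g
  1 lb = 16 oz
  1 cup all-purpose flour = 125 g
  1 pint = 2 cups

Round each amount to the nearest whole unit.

all-purpose flour: 6 cup; sour cream: 3105 g; vegetable oil: 4082 g; olive oil: 1350 mL

Scaling factor: 45/10 = 9/2 = 4.5.
all-purpose flour: 6 oz × 9/2 × 28.35 g/oz ÷ 125 g/cup ≈ 6 cup
sour cream: 3 cup × 9/2 × 230 g/cup = 3105 g
vegetable oil: 2 lb × 9/2 × 16 oz/lb × 28.35 g/oz ≈ 4082 g
olive oil: 10 fl oz × 9/2 × 30 mL/fl oz = 1350 mL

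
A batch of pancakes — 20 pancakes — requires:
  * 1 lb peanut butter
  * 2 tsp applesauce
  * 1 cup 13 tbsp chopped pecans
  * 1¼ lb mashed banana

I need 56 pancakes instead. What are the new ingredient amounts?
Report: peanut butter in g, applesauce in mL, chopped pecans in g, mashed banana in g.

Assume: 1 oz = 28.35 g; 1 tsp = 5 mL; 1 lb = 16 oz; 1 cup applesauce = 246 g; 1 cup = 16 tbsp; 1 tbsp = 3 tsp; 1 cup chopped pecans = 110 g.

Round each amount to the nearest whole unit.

Scaling factor: 56/20 = 14/5 = 2.8.
peanut butter: 1 lb × 14/5 × 16 oz/lb × 28.35 g/oz ≈ 1270 g
applesauce: 2 tsp × 14/5 × 5 mL/tsp = 28 mL
chopped pecans: (1 cup + 13 tbsp = 1.8125 cup) × 14/5 × 110 g/cup ≈ 558 g
mashed banana: 1.25 lb × 14/5 × 16 oz/lb × 28.35 g/oz ≈ 1588 g

peanut butter: 1270 g; applesauce: 28 mL; chopped pecans: 558 g; mashed banana: 1588 g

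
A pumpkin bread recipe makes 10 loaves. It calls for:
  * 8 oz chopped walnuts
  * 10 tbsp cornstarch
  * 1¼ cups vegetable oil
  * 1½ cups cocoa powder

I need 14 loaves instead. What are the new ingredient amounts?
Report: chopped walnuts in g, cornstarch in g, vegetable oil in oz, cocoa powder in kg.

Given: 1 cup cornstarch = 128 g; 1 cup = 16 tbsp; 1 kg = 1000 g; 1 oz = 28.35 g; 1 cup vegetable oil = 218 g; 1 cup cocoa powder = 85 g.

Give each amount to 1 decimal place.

Scaling factor: 14/10 = 7/5 = 1.4.
chopped walnuts: 8 oz × 7/5 × 28.35 g/oz ≈ 317.5 g
cornstarch: 10 tbsp × 7/5 ÷ 16 tbsp/cup × 128 g/cup = 112.0 g
vegetable oil: 1.25 cup × 7/5 × 218 g/cup ÷ 28.35 g/oz ≈ 13.5 oz
cocoa powder: 1.5 cup × 7/5 × 85 g/cup ÷ 1000 g/kg ≈ 0.2 kg

chopped walnuts: 317.5 g; cornstarch: 112.0 g; vegetable oil: 13.5 oz; cocoa powder: 0.2 kg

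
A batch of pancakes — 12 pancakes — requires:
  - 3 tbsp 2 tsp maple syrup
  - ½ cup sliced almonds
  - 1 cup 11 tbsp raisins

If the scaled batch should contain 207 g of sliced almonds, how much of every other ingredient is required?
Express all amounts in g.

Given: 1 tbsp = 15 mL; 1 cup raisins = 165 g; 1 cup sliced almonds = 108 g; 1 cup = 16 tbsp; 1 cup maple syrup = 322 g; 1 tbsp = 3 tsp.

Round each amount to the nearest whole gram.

maple syrup: 283 g; raisins: 1067 g

The original recipe has 54 g of sliced almonds, so the scaling factor is 207 ÷ 54 = 23/6.
maple syrup: (3 tbsp + 2 tsp = 11/3 tbsp) × 23/6 ÷ 16 tbsp/cup × 322 g/cup ≈ 283 g
raisins: (1 cup + 11 tbsp = 1.6875 cup) × 23/6 × 165 g/cup ≈ 1067 g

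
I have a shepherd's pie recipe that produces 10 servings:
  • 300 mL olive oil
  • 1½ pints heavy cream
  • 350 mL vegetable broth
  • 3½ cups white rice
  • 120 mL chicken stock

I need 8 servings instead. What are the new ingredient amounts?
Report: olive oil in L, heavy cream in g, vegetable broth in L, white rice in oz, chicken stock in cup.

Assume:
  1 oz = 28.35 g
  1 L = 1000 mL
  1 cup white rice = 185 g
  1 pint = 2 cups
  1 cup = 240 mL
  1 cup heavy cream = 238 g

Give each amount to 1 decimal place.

Scaling factor: 8/10 = 4/5 = 0.8.
olive oil: 300 mL × 4/5 ÷ 1000 mL/L ≈ 0.2 L
heavy cream: 1.5 pint × 4/5 × 2 cup/pint × 238 g/cup = 571.2 g
vegetable broth: 350 mL × 4/5 ÷ 1000 mL/L ≈ 0.3 L
white rice: 3.5 cup × 4/5 × 185 g/cup ÷ 28.35 g/oz ≈ 18.3 oz
chicken stock: 120 mL × 4/5 ÷ 240 mL/cup = 0.4 cup

olive oil: 0.2 L; heavy cream: 571.2 g; vegetable broth: 0.3 L; white rice: 18.3 oz; chicken stock: 0.4 cup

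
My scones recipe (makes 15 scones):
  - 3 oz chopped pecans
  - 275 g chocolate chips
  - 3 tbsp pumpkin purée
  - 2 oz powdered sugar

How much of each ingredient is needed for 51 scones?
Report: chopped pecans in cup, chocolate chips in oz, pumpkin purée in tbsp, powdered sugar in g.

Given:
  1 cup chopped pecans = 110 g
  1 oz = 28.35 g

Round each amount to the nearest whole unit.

chopped pecans: 3 cup; chocolate chips: 33 oz; pumpkin purée: 10 tbsp; powdered sugar: 193 g

Scaling factor: 51/15 = 17/5 = 3.4.
chopped pecans: 3 oz × 17/5 × 28.35 g/oz ÷ 110 g/cup ≈ 3 cup
chocolate chips: 275 g × 17/5 ÷ 28.35 g/oz ≈ 33 oz
pumpkin purée: 3 tbsp × 17/5 ≈ 10 tbsp
powdered sugar: 2 oz × 17/5 × 28.35 g/oz ≈ 193 g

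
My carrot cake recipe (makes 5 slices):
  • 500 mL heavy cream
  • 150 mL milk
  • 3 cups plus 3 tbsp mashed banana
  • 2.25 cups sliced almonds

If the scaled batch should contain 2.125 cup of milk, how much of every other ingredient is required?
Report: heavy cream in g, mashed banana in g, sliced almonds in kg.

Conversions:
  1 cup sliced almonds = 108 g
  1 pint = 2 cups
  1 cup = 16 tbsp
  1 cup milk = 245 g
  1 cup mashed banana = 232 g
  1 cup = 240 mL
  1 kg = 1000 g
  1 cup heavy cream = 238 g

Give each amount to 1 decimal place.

heavy cream: 1685.8 g; mashed banana: 2514.3 g; sliced almonds: 0.8 kg

The original recipe has 0.625 cup of milk, so the scaling factor is 2.125 ÷ 0.625 = 17/5 = 3.4.
heavy cream: 500 mL × 17/5 ÷ 240 mL/cup × 238 g/cup ≈ 1685.8 g
mashed banana: (3 cup + 3 tbsp = 3.1875 cup) × 17/5 × 232 g/cup = 2514.3 g
sliced almonds: 2.25 cup × 17/5 × 108 g/cup ÷ 1000 g/kg ≈ 0.8 kg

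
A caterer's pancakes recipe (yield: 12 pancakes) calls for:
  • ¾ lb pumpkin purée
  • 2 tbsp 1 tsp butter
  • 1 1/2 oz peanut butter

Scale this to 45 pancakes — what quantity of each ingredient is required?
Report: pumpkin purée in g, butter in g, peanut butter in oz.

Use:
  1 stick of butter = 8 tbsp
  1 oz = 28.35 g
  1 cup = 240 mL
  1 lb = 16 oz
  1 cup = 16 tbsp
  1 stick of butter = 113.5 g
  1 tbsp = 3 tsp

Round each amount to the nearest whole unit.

Scaling factor: 45/12 = 15/4 = 3.75.
pumpkin purée: 0.75 lb × 15/4 × 16 oz/lb × 28.35 g/oz ≈ 1276 g
butter: (2 tbsp + 1 tsp = 7/3 tbsp) × 15/4 ÷ 8 tbsp/stick × 113.5 g/stick ≈ 124 g
peanut butter: 1.5 oz × 15/4 ≈ 6 oz

pumpkin purée: 1276 g; butter: 124 g; peanut butter: 6 oz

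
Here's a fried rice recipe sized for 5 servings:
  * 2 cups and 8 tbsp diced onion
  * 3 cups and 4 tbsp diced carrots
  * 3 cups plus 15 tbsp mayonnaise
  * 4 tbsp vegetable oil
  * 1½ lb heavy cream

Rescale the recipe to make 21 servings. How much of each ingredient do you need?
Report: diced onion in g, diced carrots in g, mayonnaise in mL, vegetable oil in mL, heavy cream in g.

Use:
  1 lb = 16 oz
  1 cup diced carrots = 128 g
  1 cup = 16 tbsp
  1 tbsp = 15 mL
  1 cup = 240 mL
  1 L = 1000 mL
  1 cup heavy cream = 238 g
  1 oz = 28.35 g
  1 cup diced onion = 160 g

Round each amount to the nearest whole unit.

Scaling factor: 21/5 = 4.2.
diced onion: (2 cup + 8 tbsp = 2.5 cup) × 21/5 × 160 g/cup = 1680 g
diced carrots: (3 cup + 4 tbsp = 3.25 cup) × 21/5 × 128 g/cup ≈ 1747 g
mayonnaise: (3 cup + 15 tbsp = 3.9375 cup) × 21/5 × 240 mL/cup = 3969 mL
vegetable oil: 4 tbsp × 21/5 × 15 mL/tbsp = 252 mL
heavy cream: 1.5 lb × 21/5 × 16 oz/lb × 28.35 g/oz ≈ 2858 g

diced onion: 1680 g; diced carrots: 1747 g; mayonnaise: 3969 mL; vegetable oil: 252 mL; heavy cream: 2858 g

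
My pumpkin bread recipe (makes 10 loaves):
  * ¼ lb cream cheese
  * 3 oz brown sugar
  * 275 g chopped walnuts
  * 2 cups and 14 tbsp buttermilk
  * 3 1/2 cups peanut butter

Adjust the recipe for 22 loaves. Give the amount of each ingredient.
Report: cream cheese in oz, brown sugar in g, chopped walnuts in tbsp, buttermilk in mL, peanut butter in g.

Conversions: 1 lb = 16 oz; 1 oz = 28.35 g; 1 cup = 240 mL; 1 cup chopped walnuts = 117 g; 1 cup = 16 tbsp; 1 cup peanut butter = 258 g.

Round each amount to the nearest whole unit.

Scaling factor: 22/10 = 11/5 = 2.2.
cream cheese: 0.25 lb × 11/5 × 16 oz/lb ≈ 9 oz
brown sugar: 3 oz × 11/5 × 28.35 g/oz ≈ 187 g
chopped walnuts: 275 g × 11/5 ÷ 117 g/cup × 16 tbsp/cup ≈ 83 tbsp
buttermilk: (2 cup + 14 tbsp = 2.875 cup) × 11/5 × 240 mL/cup = 1518 mL
peanut butter: 3.5 cup × 11/5 × 258 g/cup ≈ 1987 g

cream cheese: 9 oz; brown sugar: 187 g; chopped walnuts: 83 tbsp; buttermilk: 1518 mL; peanut butter: 1987 g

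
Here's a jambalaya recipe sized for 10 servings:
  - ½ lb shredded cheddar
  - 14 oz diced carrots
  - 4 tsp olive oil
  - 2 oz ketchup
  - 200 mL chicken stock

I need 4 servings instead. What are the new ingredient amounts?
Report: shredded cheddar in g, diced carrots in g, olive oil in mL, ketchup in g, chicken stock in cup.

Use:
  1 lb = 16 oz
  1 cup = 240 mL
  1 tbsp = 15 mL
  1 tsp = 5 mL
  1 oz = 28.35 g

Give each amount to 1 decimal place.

shredded cheddar: 90.7 g; diced carrots: 158.8 g; olive oil: 8.0 mL; ketchup: 22.7 g; chicken stock: 0.3 cup

Scaling factor: 4/10 = 2/5 = 0.4.
shredded cheddar: 0.5 lb × 2/5 × 16 oz/lb × 28.35 g/oz ≈ 90.7 g
diced carrots: 14 oz × 2/5 × 28.35 g/oz ≈ 158.8 g
olive oil: 4 tsp × 2/5 × 5 mL/tsp = 8.0 mL
ketchup: 2 oz × 2/5 × 28.35 g/oz ≈ 22.7 g
chicken stock: 200 mL × 2/5 ÷ 240 mL/cup ≈ 0.3 cup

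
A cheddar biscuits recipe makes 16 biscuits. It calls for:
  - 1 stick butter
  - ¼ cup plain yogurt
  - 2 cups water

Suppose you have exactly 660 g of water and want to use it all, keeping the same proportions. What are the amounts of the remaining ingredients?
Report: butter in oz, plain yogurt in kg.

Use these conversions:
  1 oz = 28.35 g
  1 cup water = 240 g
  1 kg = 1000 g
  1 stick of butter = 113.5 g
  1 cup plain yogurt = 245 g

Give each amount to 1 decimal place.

butter: 5.5 oz; plain yogurt: 0.1 kg

The original recipe has 480 g of water, so the scaling factor is 660 ÷ 480 = 11/8 = 1.375.
butter: 1 stick × 11/8 × 113.5 g/stick ÷ 28.35 g/oz ≈ 5.5 oz
plain yogurt: 0.25 cup × 11/8 × 245 g/cup ÷ 1000 g/kg ≈ 0.1 kg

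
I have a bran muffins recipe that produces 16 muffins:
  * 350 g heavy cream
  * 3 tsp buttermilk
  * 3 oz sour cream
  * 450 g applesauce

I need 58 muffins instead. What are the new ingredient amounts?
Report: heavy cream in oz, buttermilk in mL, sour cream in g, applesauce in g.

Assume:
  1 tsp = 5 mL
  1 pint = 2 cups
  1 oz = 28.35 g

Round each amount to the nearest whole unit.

heavy cream: 45 oz; buttermilk: 54 mL; sour cream: 308 g; applesauce: 1631 g

Scaling factor: 58/16 = 29/8 = 3.625.
heavy cream: 350 g × 29/8 ÷ 28.35 g/oz ≈ 45 oz
buttermilk: 3 tsp × 29/8 × 5 mL/tsp ≈ 54 mL
sour cream: 3 oz × 29/8 × 28.35 g/oz ≈ 308 g
applesauce: 450 g × 29/8 ≈ 1631 g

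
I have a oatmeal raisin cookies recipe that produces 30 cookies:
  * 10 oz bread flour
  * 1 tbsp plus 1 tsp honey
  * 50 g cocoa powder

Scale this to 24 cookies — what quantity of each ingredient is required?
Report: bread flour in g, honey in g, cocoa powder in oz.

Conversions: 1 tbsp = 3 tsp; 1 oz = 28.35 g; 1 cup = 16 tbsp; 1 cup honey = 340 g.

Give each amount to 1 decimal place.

bread flour: 226.8 g; honey: 22.7 g; cocoa powder: 1.4 oz

Scaling factor: 24/30 = 4/5 = 0.8.
bread flour: 10 oz × 4/5 × 28.35 g/oz = 226.8 g
honey: (1 tbsp + 1 tsp = 4/3 tbsp) × 4/5 ÷ 16 tbsp/cup × 340 g/cup ≈ 22.7 g
cocoa powder: 50 g × 4/5 ÷ 28.35 g/oz ≈ 1.4 oz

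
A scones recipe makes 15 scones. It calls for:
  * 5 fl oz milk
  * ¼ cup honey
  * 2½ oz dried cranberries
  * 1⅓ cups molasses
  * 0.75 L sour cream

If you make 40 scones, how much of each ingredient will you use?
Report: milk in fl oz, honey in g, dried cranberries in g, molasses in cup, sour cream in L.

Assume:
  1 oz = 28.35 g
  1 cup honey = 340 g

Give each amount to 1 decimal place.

milk: 13.3 fl oz; honey: 226.7 g; dried cranberries: 189.0 g; molasses: 3.6 cup; sour cream: 2.0 L

Scaling factor: 40/15 = 8/3.
milk: 5 fl oz × 8/3 ≈ 13.3 fl oz
honey: 0.25 cup × 8/3 × 340 g/cup ≈ 226.7 g
dried cranberries: 2.5 oz × 8/3 × 28.35 g/oz = 189.0 g
molasses: 4/3 cup × 8/3 ≈ 3.6 cup
sour cream: 0.75 L × 8/3 = 2.0 L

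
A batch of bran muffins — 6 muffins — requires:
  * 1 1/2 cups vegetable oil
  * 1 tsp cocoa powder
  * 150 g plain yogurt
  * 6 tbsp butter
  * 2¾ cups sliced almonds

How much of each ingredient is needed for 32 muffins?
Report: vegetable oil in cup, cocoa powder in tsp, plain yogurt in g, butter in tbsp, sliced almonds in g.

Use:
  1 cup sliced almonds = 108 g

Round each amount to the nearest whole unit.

vegetable oil: 8 cup; cocoa powder: 5 tsp; plain yogurt: 800 g; butter: 32 tbsp; sliced almonds: 1584 g

Scaling factor: 32/6 = 16/3.
vegetable oil: 1.5 cup × 16/3 = 8 cup
cocoa powder: 1 tsp × 16/3 ≈ 5 tsp
plain yogurt: 150 g × 16/3 = 800 g
butter: 6 tbsp × 16/3 = 32 tbsp
sliced almonds: 2.75 cup × 16/3 × 108 g/cup = 1584 g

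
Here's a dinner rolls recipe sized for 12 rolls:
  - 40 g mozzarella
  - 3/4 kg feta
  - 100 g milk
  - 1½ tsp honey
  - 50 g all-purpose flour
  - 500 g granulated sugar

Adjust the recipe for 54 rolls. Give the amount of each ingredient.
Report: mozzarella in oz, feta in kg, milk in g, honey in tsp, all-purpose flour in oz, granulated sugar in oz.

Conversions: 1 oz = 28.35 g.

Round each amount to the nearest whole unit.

mozzarella: 6 oz; feta: 3 kg; milk: 450 g; honey: 7 tsp; all-purpose flour: 8 oz; granulated sugar: 79 oz

Scaling factor: 54/12 = 9/2 = 4.5.
mozzarella: 40 g × 9/2 ÷ 28.35 g/oz ≈ 6 oz
feta: 0.75 kg × 9/2 ≈ 3 kg
milk: 100 g × 9/2 = 450 g
honey: 1.5 tsp × 9/2 ≈ 7 tsp
all-purpose flour: 50 g × 9/2 ÷ 28.35 g/oz ≈ 8 oz
granulated sugar: 500 g × 9/2 ÷ 28.35 g/oz ≈ 79 oz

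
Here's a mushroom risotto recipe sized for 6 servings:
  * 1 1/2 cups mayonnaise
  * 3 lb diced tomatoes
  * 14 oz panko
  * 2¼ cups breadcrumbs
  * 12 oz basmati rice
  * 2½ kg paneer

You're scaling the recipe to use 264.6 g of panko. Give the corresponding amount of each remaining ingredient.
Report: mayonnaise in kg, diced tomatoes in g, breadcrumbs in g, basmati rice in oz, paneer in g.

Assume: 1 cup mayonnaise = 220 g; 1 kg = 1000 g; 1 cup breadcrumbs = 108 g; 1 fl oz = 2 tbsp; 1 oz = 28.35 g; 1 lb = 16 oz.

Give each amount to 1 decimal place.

mayonnaise: 0.2 kg; diced tomatoes: 907.2 g; breadcrumbs: 162.0 g; basmati rice: 8.0 oz; paneer: 1666.7 g

The original recipe has 396.9 g of panko, so the scaling factor is 264.6 ÷ 396.9 = 2/3.
mayonnaise: 1.5 cup × 2/3 × 220 g/cup ÷ 1000 g/kg ≈ 0.2 kg
diced tomatoes: 3 lb × 2/3 × 16 oz/lb × 28.35 g/oz = 907.2 g
breadcrumbs: 2.25 cup × 2/3 × 108 g/cup = 162.0 g
basmati rice: 12 oz × 2/3 = 8.0 oz
paneer: 2.5 kg × 2/3 × 1000 g/kg ≈ 1666.7 g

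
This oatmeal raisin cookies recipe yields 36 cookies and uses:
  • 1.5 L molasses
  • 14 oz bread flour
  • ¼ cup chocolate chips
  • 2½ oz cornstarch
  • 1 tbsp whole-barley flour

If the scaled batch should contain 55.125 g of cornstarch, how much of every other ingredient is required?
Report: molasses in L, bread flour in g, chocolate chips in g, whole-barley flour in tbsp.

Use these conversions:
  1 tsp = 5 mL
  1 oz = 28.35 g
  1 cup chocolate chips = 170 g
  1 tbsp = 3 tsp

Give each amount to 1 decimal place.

The original recipe has 70.875 g of cornstarch, so the scaling factor is 55.125 ÷ 70.875 = 7/9.
molasses: 1.5 L × 7/9 ≈ 1.2 L
bread flour: 14 oz × 7/9 × 28.35 g/oz = 308.7 g
chocolate chips: 0.25 cup × 7/9 × 170 g/cup ≈ 33.1 g
whole-barley flour: 1 tbsp × 7/9 ≈ 0.8 tbsp

molasses: 1.2 L; bread flour: 308.7 g; chocolate chips: 33.1 g; whole-barley flour: 0.8 tbsp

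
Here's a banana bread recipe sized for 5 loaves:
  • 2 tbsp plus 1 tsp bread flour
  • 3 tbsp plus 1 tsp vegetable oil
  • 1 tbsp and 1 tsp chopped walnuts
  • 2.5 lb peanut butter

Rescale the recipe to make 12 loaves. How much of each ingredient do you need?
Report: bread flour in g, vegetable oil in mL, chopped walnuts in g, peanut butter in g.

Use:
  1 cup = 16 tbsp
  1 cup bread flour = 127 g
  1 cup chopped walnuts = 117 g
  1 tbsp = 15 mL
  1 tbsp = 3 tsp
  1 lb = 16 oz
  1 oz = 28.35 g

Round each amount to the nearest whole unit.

bread flour: 44 g; vegetable oil: 120 mL; chopped walnuts: 23 g; peanut butter: 2722 g

Scaling factor: 12/5 = 2.4.
bread flour: (2 tbsp + 1 tsp = 7/3 tbsp) × 12/5 ÷ 16 tbsp/cup × 127 g/cup ≈ 44 g
vegetable oil: (3 tbsp + 1 tsp = 10/3 tbsp) × 12/5 × 15 mL/tbsp = 120 mL
chopped walnuts: (1 tbsp + 1 tsp = 4/3 tbsp) × 12/5 ÷ 16 tbsp/cup × 117 g/cup ≈ 23 g
peanut butter: 2.5 lb × 12/5 × 16 oz/lb × 28.35 g/oz ≈ 2722 g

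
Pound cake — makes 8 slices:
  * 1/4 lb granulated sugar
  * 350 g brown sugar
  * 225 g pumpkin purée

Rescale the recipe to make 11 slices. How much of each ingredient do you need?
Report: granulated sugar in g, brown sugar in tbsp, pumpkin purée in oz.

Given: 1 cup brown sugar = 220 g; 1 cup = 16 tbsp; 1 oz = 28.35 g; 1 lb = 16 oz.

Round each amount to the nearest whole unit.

granulated sugar: 156 g; brown sugar: 35 tbsp; pumpkin purée: 11 oz

Scaling factor: 11/8 = 1.375.
granulated sugar: 0.25 lb × 11/8 × 16 oz/lb × 28.35 g/oz ≈ 156 g
brown sugar: 350 g × 11/8 ÷ 220 g/cup × 16 tbsp/cup = 35 tbsp
pumpkin purée: 225 g × 11/8 ÷ 28.35 g/oz ≈ 11 oz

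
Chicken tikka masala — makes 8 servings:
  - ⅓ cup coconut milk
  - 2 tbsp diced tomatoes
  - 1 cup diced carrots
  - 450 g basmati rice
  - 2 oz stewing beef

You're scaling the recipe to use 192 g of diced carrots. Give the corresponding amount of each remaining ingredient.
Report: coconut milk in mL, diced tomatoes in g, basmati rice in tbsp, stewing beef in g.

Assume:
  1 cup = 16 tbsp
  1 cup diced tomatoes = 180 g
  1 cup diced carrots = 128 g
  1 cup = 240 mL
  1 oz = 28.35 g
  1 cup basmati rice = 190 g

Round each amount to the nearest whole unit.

The original recipe has 128 g of diced carrots, so the scaling factor is 192 ÷ 128 = 3/2 = 1.5.
coconut milk: 1/3 cup × 3/2 × 240 mL/cup = 120 mL
diced tomatoes: 2 tbsp × 3/2 ÷ 16 tbsp/cup × 180 g/cup ≈ 34 g
basmati rice: 450 g × 3/2 ÷ 190 g/cup × 16 tbsp/cup ≈ 57 tbsp
stewing beef: 2 oz × 3/2 × 28.35 g/oz ≈ 85 g

coconut milk: 120 mL; diced tomatoes: 34 g; basmati rice: 57 tbsp; stewing beef: 85 g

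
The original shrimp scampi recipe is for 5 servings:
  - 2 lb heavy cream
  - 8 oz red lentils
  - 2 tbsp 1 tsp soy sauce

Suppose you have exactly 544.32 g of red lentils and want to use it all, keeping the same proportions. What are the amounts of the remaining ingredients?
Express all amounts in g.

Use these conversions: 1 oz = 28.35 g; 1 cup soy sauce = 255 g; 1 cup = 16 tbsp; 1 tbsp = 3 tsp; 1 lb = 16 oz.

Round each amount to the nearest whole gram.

heavy cream: 2177 g; soy sauce: 89 g

The original recipe has 226.8 g of red lentils, so the scaling factor is 544.32 ÷ 226.8 = 12/5 = 2.4.
heavy cream: 2 lb × 12/5 × 16 oz/lb × 28.35 g/oz ≈ 2177 g
soy sauce: (2 tbsp + 1 tsp = 7/3 tbsp) × 12/5 ÷ 16 tbsp/cup × 255 g/cup ≈ 89 g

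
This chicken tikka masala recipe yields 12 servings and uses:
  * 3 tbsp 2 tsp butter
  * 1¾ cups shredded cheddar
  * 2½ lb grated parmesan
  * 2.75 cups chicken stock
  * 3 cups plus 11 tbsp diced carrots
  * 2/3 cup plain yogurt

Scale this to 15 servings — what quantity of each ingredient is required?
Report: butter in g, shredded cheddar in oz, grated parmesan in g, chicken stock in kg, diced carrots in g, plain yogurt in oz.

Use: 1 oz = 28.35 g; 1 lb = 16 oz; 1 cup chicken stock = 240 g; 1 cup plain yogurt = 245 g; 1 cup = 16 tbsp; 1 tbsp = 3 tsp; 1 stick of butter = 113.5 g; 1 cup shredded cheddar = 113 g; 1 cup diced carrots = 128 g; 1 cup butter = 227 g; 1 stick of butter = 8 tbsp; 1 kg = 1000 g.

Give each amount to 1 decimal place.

Scaling factor: 15/12 = 5/4 = 1.25.
butter: (3 tbsp + 2 tsp = 11/3 tbsp) × 5/4 ÷ 8 tbsp/stick × 113.5 g/stick ≈ 65.0 g
shredded cheddar: 1.75 cup × 5/4 × 113 g/cup ÷ 28.35 g/oz ≈ 8.7 oz
grated parmesan: 2.5 lb × 5/4 × 16 oz/lb × 28.35 g/oz = 1417.5 g
chicken stock: 2.75 cup × 5/4 × 240 g/cup ÷ 1000 g/kg ≈ 0.8 kg
diced carrots: (3 cup + 11 tbsp = 3.6875 cup) × 5/4 × 128 g/cup = 590.0 g
plain yogurt: 2/3 cup × 5/4 × 245 g/cup ÷ 28.35 g/oz ≈ 7.2 oz

butter: 65.0 g; shredded cheddar: 8.7 oz; grated parmesan: 1417.5 g; chicken stock: 0.8 kg; diced carrots: 590.0 g; plain yogurt: 7.2 oz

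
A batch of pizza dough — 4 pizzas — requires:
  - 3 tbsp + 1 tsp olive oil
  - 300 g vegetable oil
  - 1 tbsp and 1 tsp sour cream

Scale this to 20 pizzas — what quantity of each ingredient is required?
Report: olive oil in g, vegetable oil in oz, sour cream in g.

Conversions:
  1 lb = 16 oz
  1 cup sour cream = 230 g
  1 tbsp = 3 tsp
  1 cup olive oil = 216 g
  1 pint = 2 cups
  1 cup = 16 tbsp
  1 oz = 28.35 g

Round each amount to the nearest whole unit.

olive oil: 225 g; vegetable oil: 53 oz; sour cream: 96 g

Scaling factor: 20/4 = 5.
olive oil: (3 tbsp + 1 tsp = 10/3 tbsp) × 5 ÷ 16 tbsp/cup × 216 g/cup = 225 g
vegetable oil: 300 g × 5 ÷ 28.35 g/oz ≈ 53 oz
sour cream: (1 tbsp + 1 tsp = 4/3 tbsp) × 5 ÷ 16 tbsp/cup × 230 g/cup ≈ 96 g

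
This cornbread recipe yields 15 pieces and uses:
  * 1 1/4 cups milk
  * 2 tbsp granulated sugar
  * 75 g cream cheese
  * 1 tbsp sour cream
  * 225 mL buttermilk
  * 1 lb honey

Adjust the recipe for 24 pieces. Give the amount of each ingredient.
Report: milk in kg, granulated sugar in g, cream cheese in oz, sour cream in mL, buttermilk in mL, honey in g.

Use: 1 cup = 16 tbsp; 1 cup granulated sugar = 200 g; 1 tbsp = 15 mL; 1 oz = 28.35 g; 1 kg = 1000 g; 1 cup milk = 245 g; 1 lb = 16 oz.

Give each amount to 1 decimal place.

milk: 0.5 kg; granulated sugar: 40.0 g; cream cheese: 4.2 oz; sour cream: 24.0 mL; buttermilk: 360.0 mL; honey: 725.8 g

Scaling factor: 24/15 = 8/5 = 1.6.
milk: 1.25 cup × 8/5 × 245 g/cup ÷ 1000 g/kg ≈ 0.5 kg
granulated sugar: 2 tbsp × 8/5 ÷ 16 tbsp/cup × 200 g/cup = 40.0 g
cream cheese: 75 g × 8/5 ÷ 28.35 g/oz ≈ 4.2 oz
sour cream: 1 tbsp × 8/5 × 15 mL/tbsp = 24.0 mL
buttermilk: 225 mL × 8/5 = 360.0 mL
honey: 1 lb × 8/5 × 16 oz/lb × 28.35 g/oz ≈ 725.8 g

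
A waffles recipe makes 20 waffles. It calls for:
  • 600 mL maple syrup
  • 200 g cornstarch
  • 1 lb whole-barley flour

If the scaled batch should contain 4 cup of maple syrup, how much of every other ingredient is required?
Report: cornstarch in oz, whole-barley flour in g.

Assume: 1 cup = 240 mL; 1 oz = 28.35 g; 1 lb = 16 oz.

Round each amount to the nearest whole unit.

cornstarch: 11 oz; whole-barley flour: 726 g

The original recipe has 2.5 cup of maple syrup, so the scaling factor is 4 ÷ 2.5 = 8/5 = 1.6.
cornstarch: 200 g × 8/5 ÷ 28.35 g/oz ≈ 11 oz
whole-barley flour: 1 lb × 8/5 × 16 oz/lb × 28.35 g/oz ≈ 726 g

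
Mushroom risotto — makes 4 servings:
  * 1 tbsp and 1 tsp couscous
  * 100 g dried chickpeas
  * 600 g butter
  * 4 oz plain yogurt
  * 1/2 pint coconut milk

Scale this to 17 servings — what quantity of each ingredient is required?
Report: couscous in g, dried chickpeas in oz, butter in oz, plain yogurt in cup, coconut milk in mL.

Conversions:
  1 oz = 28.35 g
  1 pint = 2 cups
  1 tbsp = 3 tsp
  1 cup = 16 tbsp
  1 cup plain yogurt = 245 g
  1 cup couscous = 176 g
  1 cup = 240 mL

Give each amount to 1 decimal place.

Scaling factor: 17/4 = 4.25.
couscous: (1 tbsp + 1 tsp = 4/3 tbsp) × 17/4 ÷ 16 tbsp/cup × 176 g/cup ≈ 62.3 g
dried chickpeas: 100 g × 17/4 ÷ 28.35 g/oz ≈ 15.0 oz
butter: 600 g × 17/4 ÷ 28.35 g/oz ≈ 89.9 oz
plain yogurt: 4 oz × 17/4 × 28.35 g/oz ÷ 245 g/cup ≈ 2.0 cup
coconut milk: 0.5 pint × 17/4 × 2 cup/pint × 240 mL/cup = 1020.0 mL

couscous: 62.3 g; dried chickpeas: 15.0 oz; butter: 89.9 oz; plain yogurt: 2.0 cup; coconut milk: 1020.0 mL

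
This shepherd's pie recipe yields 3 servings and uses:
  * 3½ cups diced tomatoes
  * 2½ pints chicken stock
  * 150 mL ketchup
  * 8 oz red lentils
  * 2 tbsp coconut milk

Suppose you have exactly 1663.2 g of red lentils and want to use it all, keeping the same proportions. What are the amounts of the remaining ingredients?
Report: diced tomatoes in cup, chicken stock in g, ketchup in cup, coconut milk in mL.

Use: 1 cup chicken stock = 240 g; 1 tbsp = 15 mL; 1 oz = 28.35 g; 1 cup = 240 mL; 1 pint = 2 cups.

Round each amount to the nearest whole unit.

The original recipe has 226.8 g of red lentils, so the scaling factor is 1663.2 ÷ 226.8 = 22/3.
diced tomatoes: 3.5 cup × 22/3 ≈ 26 cup
chicken stock: 2.5 pint × 22/3 × 2 cup/pint × 240 g/cup = 8800 g
ketchup: 150 mL × 22/3 ÷ 240 mL/cup ≈ 5 cup
coconut milk: 2 tbsp × 22/3 × 15 mL/tbsp = 220 mL

diced tomatoes: 26 cup; chicken stock: 8800 g; ketchup: 5 cup; coconut milk: 220 mL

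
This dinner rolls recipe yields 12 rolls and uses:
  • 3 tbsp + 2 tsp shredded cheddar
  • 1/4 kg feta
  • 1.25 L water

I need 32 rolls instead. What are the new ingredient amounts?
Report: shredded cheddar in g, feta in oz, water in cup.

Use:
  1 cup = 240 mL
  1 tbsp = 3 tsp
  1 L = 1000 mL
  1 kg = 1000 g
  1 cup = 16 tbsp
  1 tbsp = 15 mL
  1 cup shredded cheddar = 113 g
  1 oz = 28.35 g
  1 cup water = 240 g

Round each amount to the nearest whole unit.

shredded cheddar: 69 g; feta: 24 oz; water: 14 cup

Scaling factor: 32/12 = 8/3.
shredded cheddar: (3 tbsp + 2 tsp = 11/3 tbsp) × 8/3 ÷ 16 tbsp/cup × 113 g/cup ≈ 69 g
feta: 0.25 kg × 8/3 × 1000 g/kg ÷ 28.35 g/oz ≈ 24 oz
water: 1.25 L × 8/3 × 1000 mL/L ÷ 240 mL/cup ≈ 14 cup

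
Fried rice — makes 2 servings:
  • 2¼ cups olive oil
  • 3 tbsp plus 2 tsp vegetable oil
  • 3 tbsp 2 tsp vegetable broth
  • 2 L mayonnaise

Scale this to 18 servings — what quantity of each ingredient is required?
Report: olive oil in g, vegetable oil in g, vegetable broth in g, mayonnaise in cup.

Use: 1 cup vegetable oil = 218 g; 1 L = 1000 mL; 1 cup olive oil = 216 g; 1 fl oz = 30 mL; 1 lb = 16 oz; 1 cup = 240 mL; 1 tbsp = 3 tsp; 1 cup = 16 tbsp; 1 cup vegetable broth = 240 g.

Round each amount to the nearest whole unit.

Scaling factor: 18/2 = 9.
olive oil: 2.25 cup × 9 × 216 g/cup = 4374 g
vegetable oil: (3 tbsp + 2 tsp = 11/3 tbsp) × 9 ÷ 16 tbsp/cup × 218 g/cup ≈ 450 g
vegetable broth: (3 tbsp + 2 tsp = 11/3 tbsp) × 9 ÷ 16 tbsp/cup × 240 g/cup = 495 g
mayonnaise: 2 L × 9 × 1000 mL/L ÷ 240 mL/cup = 75 cup

olive oil: 4374 g; vegetable oil: 450 g; vegetable broth: 495 g; mayonnaise: 75 cup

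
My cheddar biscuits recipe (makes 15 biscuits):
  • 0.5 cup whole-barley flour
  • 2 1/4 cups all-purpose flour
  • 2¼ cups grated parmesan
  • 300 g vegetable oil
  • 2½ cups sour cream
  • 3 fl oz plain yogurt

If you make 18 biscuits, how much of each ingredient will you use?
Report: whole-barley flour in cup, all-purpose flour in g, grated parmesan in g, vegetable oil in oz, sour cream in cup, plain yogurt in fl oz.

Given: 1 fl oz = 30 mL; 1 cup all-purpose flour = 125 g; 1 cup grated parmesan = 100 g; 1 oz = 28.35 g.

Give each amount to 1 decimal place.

Scaling factor: 18/15 = 6/5 = 1.2.
whole-barley flour: 0.5 cup × 6/5 = 0.6 cup
all-purpose flour: 2.25 cup × 6/5 × 125 g/cup = 337.5 g
grated parmesan: 2.25 cup × 6/5 × 100 g/cup = 270.0 g
vegetable oil: 300 g × 6/5 ÷ 28.35 g/oz ≈ 12.7 oz
sour cream: 2.5 cup × 6/5 = 3.0 cup
plain yogurt: 3 fl oz × 6/5 = 3.6 fl oz

whole-barley flour: 0.6 cup; all-purpose flour: 337.5 g; grated parmesan: 270.0 g; vegetable oil: 12.7 oz; sour cream: 3.0 cup; plain yogurt: 3.6 fl oz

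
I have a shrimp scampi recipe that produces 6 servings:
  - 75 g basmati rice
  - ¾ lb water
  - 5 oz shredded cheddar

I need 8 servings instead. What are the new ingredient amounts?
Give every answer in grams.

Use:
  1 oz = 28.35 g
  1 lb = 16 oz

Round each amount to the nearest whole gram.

Scaling factor: 8/6 = 4/3.
basmati rice: 75 g × 4/3 = 100 g
water: 0.75 lb × 4/3 × 16 oz/lb × 28.35 g/oz ≈ 454 g
shredded cheddar: 5 oz × 4/3 × 28.35 g/oz = 189 g

basmati rice: 100 g; water: 454 g; shredded cheddar: 189 g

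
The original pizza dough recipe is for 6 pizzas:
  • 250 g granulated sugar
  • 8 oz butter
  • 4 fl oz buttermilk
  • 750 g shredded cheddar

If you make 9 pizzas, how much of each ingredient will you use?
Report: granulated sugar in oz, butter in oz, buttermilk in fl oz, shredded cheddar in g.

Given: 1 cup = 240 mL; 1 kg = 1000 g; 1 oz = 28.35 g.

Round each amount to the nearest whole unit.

Scaling factor: 9/6 = 3/2 = 1.5.
granulated sugar: 250 g × 3/2 ÷ 28.35 g/oz ≈ 13 oz
butter: 8 oz × 3/2 = 12 oz
buttermilk: 4 fl oz × 3/2 = 6 fl oz
shredded cheddar: 750 g × 3/2 = 1125 g

granulated sugar: 13 oz; butter: 12 oz; buttermilk: 6 fl oz; shredded cheddar: 1125 g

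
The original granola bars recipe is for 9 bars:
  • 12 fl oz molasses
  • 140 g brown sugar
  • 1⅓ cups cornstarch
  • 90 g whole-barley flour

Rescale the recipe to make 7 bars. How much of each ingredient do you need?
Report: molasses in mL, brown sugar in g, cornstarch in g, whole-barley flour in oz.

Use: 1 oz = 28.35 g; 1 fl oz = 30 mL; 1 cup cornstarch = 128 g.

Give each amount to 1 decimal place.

molasses: 280.0 mL; brown sugar: 108.9 g; cornstarch: 132.7 g; whole-barley flour: 2.5 oz

Scaling factor: 7/9.
molasses: 12 fl oz × 7/9 × 30 mL/fl oz = 280.0 mL
brown sugar: 140 g × 7/9 ≈ 108.9 g
cornstarch: 4/3 cup × 7/9 × 128 g/cup ≈ 132.7 g
whole-barley flour: 90 g × 7/9 ÷ 28.35 g/oz ≈ 2.5 oz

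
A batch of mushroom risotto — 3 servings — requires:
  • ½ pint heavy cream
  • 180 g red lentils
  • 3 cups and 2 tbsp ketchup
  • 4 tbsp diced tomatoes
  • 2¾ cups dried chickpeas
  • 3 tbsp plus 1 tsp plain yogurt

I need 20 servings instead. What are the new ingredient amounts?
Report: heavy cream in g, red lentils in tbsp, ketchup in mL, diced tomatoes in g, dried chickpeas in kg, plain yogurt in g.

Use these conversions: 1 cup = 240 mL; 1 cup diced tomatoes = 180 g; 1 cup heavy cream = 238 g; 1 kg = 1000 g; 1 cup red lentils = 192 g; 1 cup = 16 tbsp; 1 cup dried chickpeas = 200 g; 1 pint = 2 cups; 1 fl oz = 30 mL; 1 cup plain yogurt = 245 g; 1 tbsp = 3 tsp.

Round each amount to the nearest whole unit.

heavy cream: 1587 g; red lentils: 100 tbsp; ketchup: 5000 mL; diced tomatoes: 300 g; dried chickpeas: 4 kg; plain yogurt: 340 g

Scaling factor: 20/3.
heavy cream: 0.5 pint × 20/3 × 2 cup/pint × 238 g/cup ≈ 1587 g
red lentils: 180 g × 20/3 ÷ 192 g/cup × 16 tbsp/cup = 100 tbsp
ketchup: (3 cup + 2 tbsp = 3.125 cup) × 20/3 × 240 mL/cup = 5000 mL
diced tomatoes: 4 tbsp × 20/3 ÷ 16 tbsp/cup × 180 g/cup = 300 g
dried chickpeas: 2.75 cup × 20/3 × 200 g/cup ÷ 1000 g/kg ≈ 4 kg
plain yogurt: (3 tbsp + 1 tsp = 10/3 tbsp) × 20/3 ÷ 16 tbsp/cup × 245 g/cup ≈ 340 g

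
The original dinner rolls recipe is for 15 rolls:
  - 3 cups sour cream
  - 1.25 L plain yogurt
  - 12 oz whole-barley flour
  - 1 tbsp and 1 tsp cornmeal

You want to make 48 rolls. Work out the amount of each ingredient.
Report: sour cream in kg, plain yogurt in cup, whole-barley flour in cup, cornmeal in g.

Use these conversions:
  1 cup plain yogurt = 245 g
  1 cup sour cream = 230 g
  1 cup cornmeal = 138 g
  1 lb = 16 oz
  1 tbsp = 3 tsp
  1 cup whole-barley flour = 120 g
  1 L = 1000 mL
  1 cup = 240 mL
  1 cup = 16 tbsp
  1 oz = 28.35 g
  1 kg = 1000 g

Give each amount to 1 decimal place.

sour cream: 2.2 kg; plain yogurt: 16.7 cup; whole-barley flour: 9.1 cup; cornmeal: 36.8 g

Scaling factor: 48/15 = 16/5 = 3.2.
sour cream: 3 cup × 16/5 × 230 g/cup ÷ 1000 g/kg ≈ 2.2 kg
plain yogurt: 1.25 L × 16/5 × 1000 mL/L ÷ 240 mL/cup ≈ 16.7 cup
whole-barley flour: 12 oz × 16/5 × 28.35 g/oz ÷ 120 g/cup ≈ 9.1 cup
cornmeal: (1 tbsp + 1 tsp = 4/3 tbsp) × 16/5 ÷ 16 tbsp/cup × 138 g/cup = 36.8 g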